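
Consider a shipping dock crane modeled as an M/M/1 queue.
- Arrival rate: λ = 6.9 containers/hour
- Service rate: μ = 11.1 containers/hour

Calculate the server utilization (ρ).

Server utilization: ρ = λ/μ
ρ = 6.9/11.1 = 0.6216
The server is busy 62.16% of the time.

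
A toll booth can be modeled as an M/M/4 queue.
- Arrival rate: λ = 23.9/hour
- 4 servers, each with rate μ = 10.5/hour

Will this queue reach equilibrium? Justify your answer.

Stability requires ρ = λ/(cμ) < 1
ρ = 23.9/(4 × 10.5) = 23.9/42.00 = 0.5690
Since 0.5690 < 1, the system is STABLE.
The servers are busy 56.90% of the time.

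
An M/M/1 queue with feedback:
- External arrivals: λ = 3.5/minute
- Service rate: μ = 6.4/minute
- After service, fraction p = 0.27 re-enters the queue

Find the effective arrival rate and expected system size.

Effective arrival rate: λ_eff = λ/(1-p) = 3.5/(1-0.27) = 3.5/0.73 = 4.7945
ρ = λ_eff/μ = 4.7945/6.4 = 0.74914
L = ρ/(1-ρ) = 0.74914/(1-0.74914) = 2.9863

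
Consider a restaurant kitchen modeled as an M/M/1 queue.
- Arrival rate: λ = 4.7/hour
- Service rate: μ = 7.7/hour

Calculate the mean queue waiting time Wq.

First, compute utilization: ρ = λ/μ = 4.7/7.7 = 0.6104
For M/M/1: Wq = λ/(μ(μ-λ))
Wq = 4.7/(7.7 × (7.7-4.7))
Wq = 4.7/(7.7 × 3.00)
Wq = 0.2035 hours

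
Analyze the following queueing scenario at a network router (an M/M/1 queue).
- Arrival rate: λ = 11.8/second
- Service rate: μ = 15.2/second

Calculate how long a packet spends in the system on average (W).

First, compute utilization: ρ = λ/μ = 11.8/15.2 = 0.7763
For M/M/1: W = 1/(μ-λ)
W = 1/(15.2-11.8) = 1/3.40
W = 0.2941 seconds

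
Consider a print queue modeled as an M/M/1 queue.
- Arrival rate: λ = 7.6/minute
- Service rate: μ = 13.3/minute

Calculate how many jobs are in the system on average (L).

ρ = λ/μ = 7.6/13.3 = 0.5714
For M/M/1: L = λ/(μ-λ)
L = 7.6/(13.3-7.6) = 7.6/5.70
L = 1.3333 jobs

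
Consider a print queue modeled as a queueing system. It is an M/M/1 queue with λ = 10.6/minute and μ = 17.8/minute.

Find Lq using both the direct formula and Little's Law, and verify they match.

Method 1 (direct): Lq = λ²/(μ(μ-λ)) = 112.36/(17.8 × 7.20) = 0.8767

Method 2 (Little's Law):
W = 1/(μ-λ) = 1/7.20 = 0.13889
Wq = W - 1/μ = 0.13889 - 0.056180 = 0.08271
Lq = λWq = 10.6 × 0.08271 = 0.8767 ✔ (matches Method 1)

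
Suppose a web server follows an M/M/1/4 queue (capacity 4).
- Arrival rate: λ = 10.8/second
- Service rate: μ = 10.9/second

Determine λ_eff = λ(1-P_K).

ρ = λ/μ = 10.8/10.9 = 0.99083
P₀ = (1-ρ)/(1-ρ^(K+1)) = (1-0.99083)/(1-0.99083^5) = 0.009170/0.04502 = 0.2037
P_K = P₀×ρ^K = 0.2037 × 0.99083^4 = 0.2037 × 0.9638 = 0.1963
λ_eff = λ(1-P_K) = 10.8 × (1 - 0.19633) = 10.8 × 0.80367 = 8.6796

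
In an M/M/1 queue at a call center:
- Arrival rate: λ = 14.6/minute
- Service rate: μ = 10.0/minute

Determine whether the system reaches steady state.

Stability requires ρ = λ/(cμ) < 1
ρ = 14.6/(1 × 10.0) = 14.6/10.00 = 1.4600
Since 1.4600 ≥ 1, the system is UNSTABLE.
Queue grows without bound. Need μ > λ = 14.6.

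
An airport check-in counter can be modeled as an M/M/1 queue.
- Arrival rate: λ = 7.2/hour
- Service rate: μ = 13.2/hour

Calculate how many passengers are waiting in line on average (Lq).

ρ = λ/μ = 7.2/13.2 = 0.5455
For M/M/1: Lq = λ²/(μ(μ-λ))
Lq = 51.84/(13.2 × 6.00)
Lq = 0.6545 passengers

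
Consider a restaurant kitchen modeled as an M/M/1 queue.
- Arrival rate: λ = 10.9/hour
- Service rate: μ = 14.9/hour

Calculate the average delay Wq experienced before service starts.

First, compute utilization: ρ = λ/μ = 10.9/14.9 = 0.7315
For M/M/1: Wq = λ/(μ(μ-λ))
Wq = 10.9/(14.9 × (14.9-10.9))
Wq = 10.9/(14.9 × 4.00)
Wq = 0.1829 hours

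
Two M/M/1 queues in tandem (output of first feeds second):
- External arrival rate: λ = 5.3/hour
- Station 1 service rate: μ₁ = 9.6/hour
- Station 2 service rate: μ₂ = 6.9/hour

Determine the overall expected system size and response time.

By Jackson's theorem, each station behaves as independent M/M/1.
Station 1: ρ₁ = 5.3/9.6 = 0.5521, L₁ = ρ₁/(1-ρ₁) = λ/(μ₁-λ) = 5.3/4.30 = 1.2326
Station 2: ρ₂ = 5.3/6.9 = 0.7681, L₂ = ρ₂/(1-ρ₂) = λ/(μ₂-λ) = 5.3/1.60 = 3.3125
Total: L = L₁ + L₂ = 1.2326 + 3.3125 = 4.5451
W = L/λ = 4.5451/5.3 = 0.8576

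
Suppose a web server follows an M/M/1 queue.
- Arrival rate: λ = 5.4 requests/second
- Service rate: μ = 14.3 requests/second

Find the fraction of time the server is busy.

Server utilization: ρ = λ/μ
ρ = 5.4/14.3 = 0.3776
The server is busy 37.76% of the time.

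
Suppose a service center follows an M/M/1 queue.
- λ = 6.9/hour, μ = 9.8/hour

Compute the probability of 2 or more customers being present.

ρ = λ/μ = 6.9/9.8 = 0.70408
P(N ≥ n) = ρⁿ
P(N ≥ 2) = 0.70408^2
P(N ≥ 2) = 0.4957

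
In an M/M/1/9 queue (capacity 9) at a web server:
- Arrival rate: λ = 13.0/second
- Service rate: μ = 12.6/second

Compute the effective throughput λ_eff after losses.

ρ = λ/μ = 13.0/12.6 = 1.03175
P₀ = (1-ρ)/(1-ρ^(K+1)) = (1-1.03175)/(1-1.03175^10) = -0.031750/-0.36693 = 0.08653
P_K = P₀×ρ^K = 0.08653 × 1.03175^9 = 0.08653 × 1.3249 = 0.1146
λ_eff = λ(1-P_K) = 13.0 × (1 - 0.11464) = 13.0 × 0.88536 = 11.5097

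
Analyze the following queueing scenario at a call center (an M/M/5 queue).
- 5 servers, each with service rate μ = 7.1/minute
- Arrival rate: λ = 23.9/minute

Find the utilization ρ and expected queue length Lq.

Traffic intensity: ρ = λ/(cμ) = 23.9/(5×7.1) = 0.6732
Since ρ = 0.6732 < 1, system is stable.
Offered load a = λ/μ = cρ = 23.9/7.1 = 3.3662
P₀ = [ Σₙ₌₀^4 aⁿ/n! + a^5/(5!(1-ρ)) ]⁻¹
Σ = a^0/0! + a^1/1! + a^2/2! + a^3/3! + a^4/4! = 1.00000 + 3.36620 + 5.66564 + 6.35722 + 5.34992 = 21.7390
a^5/(5!(1-ρ)) = 432.2129/(120 × 0.32676) = 11.0227
P₀ = 1/(21.7390 + 11.0227) = 0.03052
Lq = P₀·a^5·ρ / (5!(1-ρ)²) = 0.030523 × 432.2129 × 0.67324 / (120 × 0.10677) = 0.6932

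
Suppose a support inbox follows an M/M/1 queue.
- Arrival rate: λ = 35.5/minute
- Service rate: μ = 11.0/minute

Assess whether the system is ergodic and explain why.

Stability requires ρ = λ/(cμ) < 1
ρ = 35.5/(1 × 11.0) = 35.5/11.00 = 3.2273
Since 3.2273 ≥ 1, the system is UNSTABLE.
Queue grows without bound. Need μ > λ = 35.5.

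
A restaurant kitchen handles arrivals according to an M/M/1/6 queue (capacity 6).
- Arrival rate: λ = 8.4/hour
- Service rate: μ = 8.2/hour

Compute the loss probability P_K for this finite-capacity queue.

ρ = λ/μ = 8.4/8.2 = 1.02439
P₀ = (1-ρ)/(1-ρ^(K+1)) = (1-1.02439)/(1-1.02439^7) = -0.024390/-0.18374 = 0.1327
P_K = P₀×ρ^K = 0.13274 × 1.02439^6 = 0.13274 × 1.1556 = 0.1534
Blocking probability = 15.34%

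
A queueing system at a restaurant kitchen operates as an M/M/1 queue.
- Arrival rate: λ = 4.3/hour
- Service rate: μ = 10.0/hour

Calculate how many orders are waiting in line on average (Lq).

ρ = λ/μ = 4.3/10.0 = 0.4300
For M/M/1: Lq = λ²/(μ(μ-λ))
Lq = 18.49/(10.0 × 5.70)
Lq = 0.3244 orders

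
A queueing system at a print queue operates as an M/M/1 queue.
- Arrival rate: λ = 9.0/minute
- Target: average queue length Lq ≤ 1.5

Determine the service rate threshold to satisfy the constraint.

For M/M/1: Lq = λ²/(μ(μ-λ))
Need Lq ≤ 1.5, i.e. μ(μ-λ) ≥ λ²/1.5
μ² - 9.0μ - 81.00/1.5 ≥ 0  →  μ² - 9.0μ - 54.0000 ≥ 0
Quadratic formula (positive root): μ = [λ + √(λ² + 4×54.0000)]/2
Discriminant: 81.00 + 4×54.0000 = 297.0000, √297.0000 = 17.2337
μ ≥ (9.0 + 17.2337)/2 = 13.1168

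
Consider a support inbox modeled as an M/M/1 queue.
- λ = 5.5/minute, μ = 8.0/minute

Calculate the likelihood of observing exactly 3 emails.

ρ = λ/μ = 5.5/8.0 = 0.6875
P(n) = (1-ρ)ρⁿ
P(3) = (1-0.6875) × 0.6875^3
P(3) = 0.31250 × 0.32495
P(3) = 0.1015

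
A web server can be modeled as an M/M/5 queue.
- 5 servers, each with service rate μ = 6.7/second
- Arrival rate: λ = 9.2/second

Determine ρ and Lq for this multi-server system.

Traffic intensity: ρ = λ/(cμ) = 9.2/(5×6.7) = 0.2746
Since ρ = 0.2746 < 1, system is stable.
Offered load a = λ/μ = cρ = 9.2/6.7 = 1.3731
P₀ = [ Σₙ₌₀^4 aⁿ/n! + a^5/(5!(1-ρ)) ]⁻¹
Σ = a^0/0! + a^1/1! + a^2/2! + a^3/3! + a^4/4! = 1.0000 + 1.3731 + 0.94275 + 0.43151 + 0.14813 = 3.8955
a^5/(5!(1-ρ)) = 4.8816/(120 × 0.7254) = 0.05608
P₀ = 1/(3.8955 + 0.05608) = 0.2531
Lq = P₀·a^5·ρ / (5!(1-ρ)²) = 0.2531 × 4.8816 × 0.2746 / (120 × 0.5262) = 0.005373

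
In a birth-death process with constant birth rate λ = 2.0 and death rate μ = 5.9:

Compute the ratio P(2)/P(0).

For constant rates: P(n)/P(0) = (λ/μ)^n
P(2)/P(0) = (2.0/5.9)^2 = 0.3390^2 = 0.1149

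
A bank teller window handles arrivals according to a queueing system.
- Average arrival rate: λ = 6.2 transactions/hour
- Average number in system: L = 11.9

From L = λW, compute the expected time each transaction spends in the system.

Little's Law: L = λW, so W = L/λ
W = 11.9/6.2 = 1.9194 hours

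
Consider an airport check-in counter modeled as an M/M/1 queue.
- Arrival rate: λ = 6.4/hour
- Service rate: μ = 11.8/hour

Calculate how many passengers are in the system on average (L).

ρ = λ/μ = 6.4/11.8 = 0.5424
For M/M/1: L = λ/(μ-λ)
L = 6.4/(11.8-6.4) = 6.4/5.40
L = 1.1852 passengers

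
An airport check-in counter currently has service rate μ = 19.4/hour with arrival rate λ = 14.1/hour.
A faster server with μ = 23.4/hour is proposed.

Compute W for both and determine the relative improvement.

System 1: ρ₁ = 14.1/19.4 = 0.7268, W₁ = 1/(19.4-14.1) = 0.18868
System 2: ρ₂ = 14.1/23.4 = 0.6026, W₂ = 1/(23.4-14.1) = 0.10753
Improvement: (W₁-W₂)/W₁ = (0.18868-0.10753)/0.18868 = 43.01%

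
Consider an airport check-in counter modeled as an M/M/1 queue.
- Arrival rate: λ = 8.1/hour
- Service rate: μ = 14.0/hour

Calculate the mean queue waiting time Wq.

First, compute utilization: ρ = λ/μ = 8.1/14.0 = 0.5786
For M/M/1: Wq = λ/(μ(μ-λ))
Wq = 8.1/(14.0 × (14.0-8.1))
Wq = 8.1/(14.0 × 5.90)
Wq = 0.09806 hours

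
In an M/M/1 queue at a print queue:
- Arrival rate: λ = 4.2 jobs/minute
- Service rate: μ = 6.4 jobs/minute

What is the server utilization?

Server utilization: ρ = λ/μ
ρ = 4.2/6.4 = 0.6562
The server is busy 65.62% of the time.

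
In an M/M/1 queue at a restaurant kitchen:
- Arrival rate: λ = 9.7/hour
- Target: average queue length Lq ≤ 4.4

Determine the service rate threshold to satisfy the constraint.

For M/M/1: Lq = λ²/(μ(μ-λ))
Need Lq ≤ 4.4, i.e. μ(μ-λ) ≥ λ²/4.4
μ² - 9.7μ - 94.09/4.4 ≥ 0  →  μ² - 9.7μ - 21.3841 ≥ 0
Quadratic formula (positive root): μ = [λ + √(λ² + 4×21.3841)]/2
Discriminant: 94.09 + 4×21.3841 = 179.6264, √179.6264 = 13.4025
μ ≥ (9.7 + 13.4025)/2 = 11.5512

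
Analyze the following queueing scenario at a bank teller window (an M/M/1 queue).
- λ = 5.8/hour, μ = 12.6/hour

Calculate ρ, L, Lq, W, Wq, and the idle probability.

Step 1: ρ = λ/μ = 5.8/12.6 = 0.4603
Step 2: L = λ/(μ-λ) = 5.8/6.80 = 0.8529
Step 3: Lq = λ²/(μ(μ-λ)) = 33.64/(12.6×6.80) = 0.3926
Step 4: W = 1/(μ-λ) = 1/6.80 = 0.14706
Step 5: Wq = λ/(μ(μ-λ)) = 5.8/(12.6×6.80) = 0.06769
Step 6: P(0) = 1-ρ = 0.5397
Verify: L = λW = 5.8×0.14706 = 0.8529 ✔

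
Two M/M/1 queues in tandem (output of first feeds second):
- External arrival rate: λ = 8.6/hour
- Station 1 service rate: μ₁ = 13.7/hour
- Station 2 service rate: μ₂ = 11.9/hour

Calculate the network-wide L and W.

By Jackson's theorem, each station behaves as independent M/M/1.
Station 1: ρ₁ = 8.6/13.7 = 0.6277, L₁ = ρ₁/(1-ρ₁) = λ/(μ₁-λ) = 8.6/5.10 = 1.68627
Station 2: ρ₂ = 8.6/11.9 = 0.7227, L₂ = ρ₂/(1-ρ₂) = λ/(μ₂-λ) = 8.6/3.30 = 2.60606
Total: L = L₁ + L₂ = 1.68627 + 2.60606 = 4.2923
W = L/λ = 4.2923/8.6 = 0.4991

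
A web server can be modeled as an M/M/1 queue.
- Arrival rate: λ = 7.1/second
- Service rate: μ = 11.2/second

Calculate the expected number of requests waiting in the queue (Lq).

ρ = λ/μ = 7.1/11.2 = 0.6339
For M/M/1: Lq = λ²/(μ(μ-λ))
Lq = 50.41/(11.2 × 4.10)
Lq = 1.0978 requests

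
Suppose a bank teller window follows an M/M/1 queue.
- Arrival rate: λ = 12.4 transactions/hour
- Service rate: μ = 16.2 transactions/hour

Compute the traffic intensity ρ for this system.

Server utilization: ρ = λ/μ
ρ = 12.4/16.2 = 0.7654
The server is busy 76.54% of the time.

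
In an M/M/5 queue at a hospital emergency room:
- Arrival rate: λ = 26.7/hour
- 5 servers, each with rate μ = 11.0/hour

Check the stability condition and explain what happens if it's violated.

Stability requires ρ = λ/(cμ) < 1
ρ = 26.7/(5 × 11.0) = 26.7/55.00 = 0.4855
Since 0.4855 < 1, the system is STABLE.
The servers are busy 48.55% of the time.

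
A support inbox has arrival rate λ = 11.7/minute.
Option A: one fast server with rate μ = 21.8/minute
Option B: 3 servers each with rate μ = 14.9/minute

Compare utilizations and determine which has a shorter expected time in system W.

Option A: single server μ = 21.8 (M/M/1)
  ρ_A = 11.7/21.8 = 0.5367
  W_A = 1/(μ-λ) = 1/(21.8-11.7) = 1/10.10 = 0.09901

Option B: 3 servers μ = 14.9 (M/M/3)
  ρ_B = λ/(cμ) = 11.7/(3×14.9) = 0.2617
  Offered load a = λ/μ = cρ = 11.7/14.9 = 0.7852
  P₀ = [ Σₙ₌₀^2 aⁿ/n! + a^3/(3!(1-ρ)) ]⁻¹
  Σ = a^0/0! + a^1/1! + a^2/2! = 1.0000 + 0.7852 + 0.3083 = 2.0935
  a^3/(3!(1-ρ)) = 0.4842/(6 × 0.7383) = 0.1093
  P₀ = 1/(2.0935 + 0.1093) = 0.4540
  Lq = P₀·a^3·ρ / (3!(1-ρ)²) = 0.4540 × 0.4842 × 0.2617 / (6 × 0.5450) = 0.01759
  Wq_B = Lq/λ = 0.0175926/11.7 = 0.0015036
  W_B = Wq_B + 1/μ = 0.0015036 + 0.067114 = 0.06862

Since W_B = 0.06862 < W_A = 0.09901, Option B (multiple servers) has the shorter time in system.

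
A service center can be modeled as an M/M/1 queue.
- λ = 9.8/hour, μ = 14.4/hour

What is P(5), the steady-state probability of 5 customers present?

ρ = λ/μ = 9.8/14.4 = 0.6806
P(n) = (1-ρ)ρⁿ
P(5) = (1-0.6806) × 0.6806^5
P(5) = 0.319400 × 0.146036
P(5) = 0.04664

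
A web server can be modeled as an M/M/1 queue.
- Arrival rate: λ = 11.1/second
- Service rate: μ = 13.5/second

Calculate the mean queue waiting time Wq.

First, compute utilization: ρ = λ/μ = 11.1/13.5 = 0.8222
For M/M/1: Wq = λ/(μ(μ-λ))
Wq = 11.1/(13.5 × (13.5-11.1))
Wq = 11.1/(13.5 × 2.40)
Wq = 0.3426 seconds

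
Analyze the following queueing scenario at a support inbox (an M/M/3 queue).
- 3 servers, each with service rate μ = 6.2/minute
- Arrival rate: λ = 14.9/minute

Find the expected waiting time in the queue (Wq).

Traffic intensity: ρ = λ/(cμ) = 14.9/(3×6.2) = 0.8011
Since ρ = 0.8011 < 1, system is stable.
Offered load a = λ/μ = cρ = 14.9/6.2 = 2.4032
P₀ = [ Σₙ₌₀^2 aⁿ/n! + a^3/(3!(1-ρ)) ]⁻¹
Σ = a^0/0! + a^1/1! + a^2/2! = 1.00000 + 2.40323 + 2.88775 = 6.2910
a^3/(3!(1-ρ)) = 13.8798/(6 × 0.198925) = 11.6290
P₀ = 1/(6.2910 + 11.6290) = 0.05580
Lq = P₀·a^3·ρ / (3!(1-ρ)²) = 0.05580 × 13.8798 × 0.8011 / (6 × 0.03957) = 2.6133
Wq = Lq/λ = 2.6133/14.9 = 0.1754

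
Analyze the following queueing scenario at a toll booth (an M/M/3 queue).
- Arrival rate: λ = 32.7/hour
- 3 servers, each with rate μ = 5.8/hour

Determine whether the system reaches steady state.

Stability requires ρ = λ/(cμ) < 1
ρ = 32.7/(3 × 5.8) = 32.7/17.40 = 1.8793
Since 1.8793 ≥ 1, the system is UNSTABLE.
Need c > λ/μ = 32.7/5.8 = 5.64.
Minimum servers needed: c = 6.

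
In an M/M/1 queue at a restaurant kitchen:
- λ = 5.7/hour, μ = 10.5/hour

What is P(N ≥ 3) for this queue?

ρ = λ/μ = 5.7/10.5 = 0.5429
P(N ≥ n) = ρⁿ
P(N ≥ 3) = 0.5429^3
P(N ≥ 3) = 0.1600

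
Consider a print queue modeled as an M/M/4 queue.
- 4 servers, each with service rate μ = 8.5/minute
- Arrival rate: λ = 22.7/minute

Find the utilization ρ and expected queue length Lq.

Traffic intensity: ρ = λ/(cμ) = 22.7/(4×8.5) = 0.6676
Since ρ = 0.6676 < 1, system is stable.
Offered load a = λ/μ = cρ = 22.7/8.5 = 2.6706
P₀ = [ Σₙ₌₀^3 aⁿ/n! + a^4/(4!(1-ρ)) ]⁻¹
Σ = a^0/0! + a^1/1! + a^2/2! + a^3/3! = 1.0000 + 2.6706 + 3.5660 + 3.1745 = 10.4111
a^4/(4!(1-ρ)) = 50.8660/(24 × 0.332353) = 6.3770
P₀ = 1/(10.4111 + 6.3770) = 0.05957
Lq = P₀·a^4·ρ / (4!(1-ρ)²) = 0.059566 × 50.8660 × 0.66765 / (24 × 0.11046) = 0.7631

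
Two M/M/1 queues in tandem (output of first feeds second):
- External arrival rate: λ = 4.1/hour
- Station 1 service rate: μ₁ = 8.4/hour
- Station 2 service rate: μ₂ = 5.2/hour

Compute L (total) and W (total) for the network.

By Jackson's theorem, each station behaves as independent M/M/1.
Station 1: ρ₁ = 4.1/8.4 = 0.4881, L₁ = ρ₁/(1-ρ₁) = λ/(μ₁-λ) = 4.1/4.30 = 0.953488
Station 2: ρ₂ = 4.1/5.2 = 0.7885, L₂ = ρ₂/(1-ρ₂) = λ/(μ₂-λ) = 4.1/1.10 = 3.72727
Total: L = L₁ + L₂ = 0.953488 + 3.72727 = 4.68076
W = L/λ = 4.68076/4.1 = 1.1416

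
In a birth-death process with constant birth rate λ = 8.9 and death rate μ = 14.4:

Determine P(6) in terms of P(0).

For constant rates: P(n)/P(0) = (λ/μ)^n
P(6)/P(0) = (8.9/14.4)^6 = 0.61806^6 = 0.05574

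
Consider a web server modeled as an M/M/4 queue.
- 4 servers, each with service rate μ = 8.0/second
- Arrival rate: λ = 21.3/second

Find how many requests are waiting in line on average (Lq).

Traffic intensity: ρ = λ/(cμ) = 21.3/(4×8.0) = 0.6656
Since ρ = 0.6656 < 1, system is stable.
Offered load a = λ/μ = cρ = 21.3/8.0 = 2.6625
P₀ = [ Σₙ₌₀^3 aⁿ/n! + a^4/(4!(1-ρ)) ]⁻¹
Σ = a^0/0! + a^1/1! + a^2/2! + a^3/3! = 1.0000 + 2.6625 + 3.5445 + 3.1457 = 10.3527
a^4/(4!(1-ρ)) = 50.2526/(24 × 0.334375) = 6.2620
P₀ = 1/(10.3527 + 6.2620) = 0.06019
Lq = P₀·a^4·ρ / (4!(1-ρ)²) = 0.06019 × 50.2526 × 0.6656 / (24 × 0.1118) = 0.7503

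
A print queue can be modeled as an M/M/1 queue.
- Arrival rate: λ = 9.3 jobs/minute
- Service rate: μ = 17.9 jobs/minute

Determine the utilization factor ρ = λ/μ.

Server utilization: ρ = λ/μ
ρ = 9.3/17.9 = 0.5196
The server is busy 51.96% of the time.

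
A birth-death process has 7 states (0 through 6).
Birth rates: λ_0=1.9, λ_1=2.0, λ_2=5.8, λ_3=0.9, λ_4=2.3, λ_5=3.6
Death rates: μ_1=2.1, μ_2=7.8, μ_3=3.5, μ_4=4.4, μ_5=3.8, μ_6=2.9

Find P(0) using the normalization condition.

Ratios P(n)/P(0) = (λ₀···λₙ₋₁)/(μ₁···μₙ):
P(1)/P(0) = (1.9)/(2.1) = 0.9048
P(2)/P(0) = (1.9×2.0)/(2.1×7.8) = 0.2320
P(3)/P(0) = (1.9×2.0×5.8)/(2.1×7.8×3.5) = 0.3844
P(4)/P(0) = (1.9×2.0×5.8×0.9)/(2.1×7.8×3.5×4.4) = 0.07864
P(5)/P(0) = (1.9×2.0×5.8×0.9×2.3)/(2.1×7.8×3.5×4.4×3.8) = 0.04760
P(6)/P(0) = (1.9×2.0×5.8×0.9×2.3×3.6)/(2.1×7.8×3.5×4.4×3.8×2.9) = 0.05908

Normalization: ∑ P(n) = 1
P(0) × (1.0000 + 0.9048 + 0.2320 + 0.3844 + 0.07864 + 0.04760 + 0.05908) = 1
P(0) × 2.7065 = 1
P(0) = 1/2.7065 = 0.3695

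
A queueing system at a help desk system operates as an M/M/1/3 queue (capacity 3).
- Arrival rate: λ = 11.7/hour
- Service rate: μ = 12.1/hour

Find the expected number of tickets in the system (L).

ρ = λ/μ = 11.7/12.1 = 0.96694
P₀ = (1-ρ)/(1-ρ^(K+1)) = (1-0.96694)/(1-0.96694^4) = 0.033060/0.12583 = 0.2627
P_K = P₀×ρ^K = 0.2627 × 0.96694^3 = 0.2627 × 0.9041 = 0.2375
L = ρ[1 - (K+1)ρ^K + Kρ^(K+1)] / [(1-ρ)(1-ρ^(K+1))]
L = 0.96694 × (1 - 4×0.90406276 + 3×0.87417444) / ((1 - 0.96694) × (1 - 0.87417444)) = 1.4580 tickets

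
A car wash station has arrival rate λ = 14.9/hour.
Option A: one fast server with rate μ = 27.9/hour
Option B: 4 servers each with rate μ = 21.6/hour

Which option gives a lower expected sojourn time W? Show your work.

Option A: single server μ = 27.9 (M/M/1)
  ρ_A = 14.9/27.9 = 0.5341
  W_A = 1/(μ-λ) = 1/(27.9-14.9) = 1/13.00 = 0.07692

Option B: 4 servers μ = 21.6 (M/M/4)
  ρ_B = λ/(cμ) = 14.9/(4×21.6) = 0.1725
  Offered load a = λ/μ = cρ = 14.9/21.6 = 0.6898
  P₀ = [ Σₙ₌₀^3 aⁿ/n! + a^4/(4!(1-ρ)) ]⁻¹
  Σ = a^0/0! + a^1/1! + a^2/2! + a^3/3! = 1.0000 + 0.6898 + 0.2379 + 0.05471 = 1.9824
  a^4/(4!(1-ρ)) = 0.2264/(24 × 0.8275) = 0.01140
  P₀ = 1/(1.98244 + 0.0114006) = 0.5015
  Lq = P₀·a^4·ρ / (4!(1-ρ)²) = 0.5015 × 0.2264 × 0.1725 / (24 × 0.6848) = 0.001192
  Wq_B = Lq/λ = 0.0011916/14.9 = 0.00007997
  W_B = Wq_B + 1/μ = 0.00007997 + 0.04630 = 0.04638

Since W_B = 0.04638 < W_A = 0.07692, Option B (multiple servers) has the shorter time in system.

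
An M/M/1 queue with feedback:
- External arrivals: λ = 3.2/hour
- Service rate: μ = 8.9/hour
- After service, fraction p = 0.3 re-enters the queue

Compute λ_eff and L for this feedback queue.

Effective arrival rate: λ_eff = λ/(1-p) = 3.2/(1-0.3) = 3.2/0.70 = 4.5714
ρ = λ_eff/μ = 4.5714/8.9 = 0.51364
L = ρ/(1-ρ) = 0.51364/(1-0.51364) = 1.0561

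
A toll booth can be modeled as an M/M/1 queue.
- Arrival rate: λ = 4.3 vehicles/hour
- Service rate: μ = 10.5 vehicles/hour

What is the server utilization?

Server utilization: ρ = λ/μ
ρ = 4.3/10.5 = 0.4095
The server is busy 40.95% of the time.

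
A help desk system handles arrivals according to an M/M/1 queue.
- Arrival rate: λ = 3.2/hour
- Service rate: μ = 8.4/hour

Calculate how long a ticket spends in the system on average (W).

First, compute utilization: ρ = λ/μ = 3.2/8.4 = 0.3810
For M/M/1: W = 1/(μ-λ)
W = 1/(8.4-3.2) = 1/5.20
W = 0.1923 hours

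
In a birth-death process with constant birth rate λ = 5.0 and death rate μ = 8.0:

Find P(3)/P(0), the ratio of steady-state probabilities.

For constant rates: P(n)/P(0) = (λ/μ)^n
P(3)/P(0) = (5.0/8.0)^3 = 0.6250^3 = 0.2441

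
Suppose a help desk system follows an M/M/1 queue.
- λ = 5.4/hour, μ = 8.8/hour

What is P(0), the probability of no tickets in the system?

ρ = λ/μ = 5.4/8.8 = 0.6136
P(0) = 1 - ρ = 1 - 0.6136 = 0.3864
The server is idle 38.64% of the time.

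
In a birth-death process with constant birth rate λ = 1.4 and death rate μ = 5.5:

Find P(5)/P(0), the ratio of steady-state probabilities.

For constant rates: P(n)/P(0) = (λ/μ)^n
P(5)/P(0) = (1.4/5.5)^5 = 0.25455^5 = 0.001069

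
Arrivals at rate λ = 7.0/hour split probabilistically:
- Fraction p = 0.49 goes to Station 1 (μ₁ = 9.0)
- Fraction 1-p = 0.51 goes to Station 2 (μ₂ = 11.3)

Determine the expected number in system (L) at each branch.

Effective rates: λ₁ = 7.0×0.49 = 3.43, λ₂ = 7.0×0.51 = 3.57
Station 1: ρ₁ = 3.43/9.0 = 0.3811, L₁ = ρ₁/(1-ρ₁) = 0.3811/(1-0.3811) = 0.6158
Station 2: ρ₂ = 3.57/11.3 = 0.3159, L₂ = ρ₂/(1-ρ₂) = 0.3159/(1-0.3159) = 0.4618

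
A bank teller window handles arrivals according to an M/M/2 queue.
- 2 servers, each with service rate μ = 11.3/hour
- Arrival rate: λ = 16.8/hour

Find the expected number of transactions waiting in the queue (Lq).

Traffic intensity: ρ = λ/(cμ) = 16.8/(2×11.3) = 0.7434
Since ρ = 0.7434 < 1, system is stable.
Offered load a = λ/μ = cρ = 16.8/11.3 = 1.4867
P₀ = [ Σₙ₌₀^1 aⁿ/n! + a^2/(2!(1-ρ)) ]⁻¹
Σ = a^0/0! + a^1/1! = 1.0000 + 1.4867 = 2.4867
a^2/(2!(1-ρ)) = 2.2104/(2 × 0.25664) = 4.3064
P₀ = 1/(2.4867 + 4.3064) = 0.1472
Lq = P₀·a^2·ρ / (2!(1-ρ)²) = 0.147208 × 2.21035 × 0.743363 / (2 × 0.0658626) = 1.8362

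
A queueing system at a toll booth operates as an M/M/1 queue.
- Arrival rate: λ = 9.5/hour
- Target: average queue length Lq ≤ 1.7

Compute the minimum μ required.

For M/M/1: Lq = λ²/(μ(μ-λ))
Need Lq ≤ 1.7, i.e. μ(μ-λ) ≥ λ²/1.7
μ² - 9.5μ - 90.25/1.7 ≥ 0  →  μ² - 9.5μ - 53.088235 ≥ 0
Quadratic formula (positive root): μ = [λ + √(λ² + 4×53.088235)]/2
Discriminant: 90.25 + 4×53.088235 = 302.6029, √302.6029 = 17.3955
μ ≥ (9.5 + 17.3955)/2 = 13.4477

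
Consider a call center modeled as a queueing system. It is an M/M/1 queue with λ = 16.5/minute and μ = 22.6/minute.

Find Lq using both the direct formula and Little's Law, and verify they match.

Method 1 (direct): Lq = λ²/(μ(μ-λ)) = 272.25/(22.6 × 6.10) = 1.9748

Method 2 (Little's Law):
W = 1/(μ-λ) = 1/6.10 = 0.1639344
Wq = W - 1/μ = 0.1639344 - 0.04424779 = 0.119687
Lq = λWq = 16.5 × 0.119687 = 1.9748 ✔ (matches Method 1)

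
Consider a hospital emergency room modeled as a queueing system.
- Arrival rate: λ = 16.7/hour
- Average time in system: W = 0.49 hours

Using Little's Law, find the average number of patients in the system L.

Little's Law: L = λW
L = 16.7 × 0.49 = 8.1830 patients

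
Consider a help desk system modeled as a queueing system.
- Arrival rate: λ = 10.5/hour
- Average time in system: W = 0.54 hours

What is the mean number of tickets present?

Little's Law: L = λW
L = 10.5 × 0.54 = 5.6700 tickets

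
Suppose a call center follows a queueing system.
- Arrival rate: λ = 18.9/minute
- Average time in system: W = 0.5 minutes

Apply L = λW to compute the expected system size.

Little's Law: L = λW
L = 18.9 × 0.5 = 9.4500 calls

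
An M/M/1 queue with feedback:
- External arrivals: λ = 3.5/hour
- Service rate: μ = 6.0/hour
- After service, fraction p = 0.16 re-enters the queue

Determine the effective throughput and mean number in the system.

Effective arrival rate: λ_eff = λ/(1-p) = 3.5/(1-0.16) = 3.5/0.84 = 4.16667
ρ = λ_eff/μ = 4.16667/6.0 = 0.69444
L = ρ/(1-ρ) = 0.69444/(1-0.69444) = 2.2727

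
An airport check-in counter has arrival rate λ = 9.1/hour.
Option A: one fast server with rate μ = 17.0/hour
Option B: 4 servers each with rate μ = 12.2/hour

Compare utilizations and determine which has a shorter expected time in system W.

Option A: single server μ = 17.0 (M/M/1)
  ρ_A = 9.1/17.0 = 0.5353
  W_A = 1/(μ-λ) = 1/(17.0-9.1) = 1/7.90 = 0.1266

Option B: 4 servers μ = 12.2 (M/M/4)
  ρ_B = λ/(cμ) = 9.1/(4×12.2) = 0.1865
  Offered load a = λ/μ = cρ = 9.1/12.2 = 0.7459
  P₀ = [ Σₙ₌₀^3 aⁿ/n! + a^4/(4!(1-ρ)) ]⁻¹
  Σ = a^0/0! + a^1/1! + a^2/2! + a^3/3! = 1.0000 + 0.7459 + 0.2782 + 0.06917 = 2.0933
  a^4/(4!(1-ρ)) = 0.3095/(24 × 0.8135) = 0.01585
  P₀ = 1/(2.0933 + 0.01585) = 0.4741
  Lq = P₀·a^4·ρ / (4!(1-ρ)²) = 0.4741 × 0.3095 × 0.1865 / (24 × 0.6618) = 0.001723
  Wq_B = Lq/λ = 0.001723/9.1 = 0.0001893
  W_B = Wq_B + 1/μ = 0.0001893 + 0.08197 = 0.08216

Since W_B = 0.08216 < W_A = 0.1266, Option B (multiple servers) has the shorter time in system.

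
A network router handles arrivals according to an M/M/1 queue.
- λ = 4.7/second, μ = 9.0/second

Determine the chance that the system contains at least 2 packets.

ρ = λ/μ = 4.7/9.0 = 0.5222
P(N ≥ n) = ρⁿ
P(N ≥ 2) = 0.5222^2
P(N ≥ 2) = 0.2727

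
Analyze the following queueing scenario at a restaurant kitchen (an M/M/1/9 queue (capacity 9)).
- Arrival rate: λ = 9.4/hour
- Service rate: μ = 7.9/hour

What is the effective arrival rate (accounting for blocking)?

ρ = λ/μ = 9.4/7.9 = 1.189873
P₀ = (1-ρ)/(1-ρ^(K+1)) = (1-1.189873)/(1-1.189873^10) = -0.1899/-4.6886 = 0.04050
P_K = P₀×ρ^K = 0.04050 × 1.189873^9 = 0.04050 × 4.7809 = 0.1936
λ_eff = λ(1-P_K) = 9.4 × (1 - 0.19361) = 9.4 × 0.80639 = 7.5801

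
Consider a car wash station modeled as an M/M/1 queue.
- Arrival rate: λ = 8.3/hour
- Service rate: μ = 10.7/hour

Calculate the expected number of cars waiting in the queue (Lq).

ρ = λ/μ = 8.3/10.7 = 0.7757
For M/M/1: Lq = λ²/(μ(μ-λ))
Lq = 68.89/(10.7 × 2.40)
Lq = 2.6826 cars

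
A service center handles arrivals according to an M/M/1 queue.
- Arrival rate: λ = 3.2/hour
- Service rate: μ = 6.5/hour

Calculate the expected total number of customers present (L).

ρ = λ/μ = 3.2/6.5 = 0.4923
For M/M/1: L = λ/(μ-λ)
L = 3.2/(6.5-3.2) = 3.2/3.30
L = 0.9697 customers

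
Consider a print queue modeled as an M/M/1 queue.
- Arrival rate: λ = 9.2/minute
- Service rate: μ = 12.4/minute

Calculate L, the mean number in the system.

ρ = λ/μ = 9.2/12.4 = 0.7419
For M/M/1: L = λ/(μ-λ)
L = 9.2/(12.4-9.2) = 9.2/3.20
L = 2.8750 jobs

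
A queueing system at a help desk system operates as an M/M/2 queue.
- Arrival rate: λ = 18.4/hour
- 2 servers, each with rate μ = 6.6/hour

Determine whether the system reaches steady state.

Stability requires ρ = λ/(cμ) < 1
ρ = 18.4/(2 × 6.6) = 18.4/13.20 = 1.3939
Since 1.3939 ≥ 1, the system is UNSTABLE.
Need c > λ/μ = 18.4/6.6 = 2.79.
Minimum servers needed: c = 3.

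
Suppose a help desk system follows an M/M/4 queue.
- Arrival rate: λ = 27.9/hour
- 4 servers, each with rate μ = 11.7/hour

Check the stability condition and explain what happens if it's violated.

Stability requires ρ = λ/(cμ) < 1
ρ = 27.9/(4 × 11.7) = 27.9/46.80 = 0.5962
Since 0.5962 < 1, the system is STABLE.
The servers are busy 59.62% of the time.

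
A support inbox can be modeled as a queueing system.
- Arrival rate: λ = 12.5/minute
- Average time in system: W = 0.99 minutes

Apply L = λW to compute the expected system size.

Little's Law: L = λW
L = 12.5 × 0.99 = 12.3750 emails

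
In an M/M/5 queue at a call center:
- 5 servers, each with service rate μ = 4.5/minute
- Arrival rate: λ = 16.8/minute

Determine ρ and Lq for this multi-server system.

Traffic intensity: ρ = λ/(cμ) = 16.8/(5×4.5) = 0.7467
Since ρ = 0.7467 < 1, system is stable.
Offered load a = λ/μ = cρ = 16.8/4.5 = 3.7333
P₀ = [ Σₙ₌₀^4 aⁿ/n! + a^5/(5!(1-ρ)) ]⁻¹
Σ = a^0/0! + a^1/1! + a^2/2! + a^3/3! + a^4/4! = 1.00000 + 3.73333 + 6.96889 + 8.67240 + 8.09424 = 28.4689
a^5/(5!(1-ρ)) = 725.2435/(120 × 0.253333) = 23.8567
P₀ = 1/(28.4689 + 23.8567) = 0.01911
Lq = P₀·a^5·ρ / (5!(1-ρ)²) = 0.019111 × 725.2435 × 0.74667 / (120 × 0.064178) = 1.3438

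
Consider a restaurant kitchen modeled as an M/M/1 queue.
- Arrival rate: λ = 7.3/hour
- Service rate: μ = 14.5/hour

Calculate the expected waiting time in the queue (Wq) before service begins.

First, compute utilization: ρ = λ/μ = 7.3/14.5 = 0.5034
For M/M/1: Wq = λ/(μ(μ-λ))
Wq = 7.3/(14.5 × (14.5-7.3))
Wq = 7.3/(14.5 × 7.20)
Wq = 0.06992 hours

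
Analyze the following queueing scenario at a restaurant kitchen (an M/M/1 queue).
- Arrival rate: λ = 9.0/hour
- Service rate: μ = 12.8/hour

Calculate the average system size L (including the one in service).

ρ = λ/μ = 9.0/12.8 = 0.7031
For M/M/1: L = λ/(μ-λ)
L = 9.0/(12.8-9.0) = 9.0/3.80
L = 2.3684 orders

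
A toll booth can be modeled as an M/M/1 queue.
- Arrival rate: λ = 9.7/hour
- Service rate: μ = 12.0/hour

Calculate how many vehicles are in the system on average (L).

ρ = λ/μ = 9.7/12.0 = 0.8083
For M/M/1: L = λ/(μ-λ)
L = 9.7/(12.0-9.7) = 9.7/2.30
L = 4.2174 vehicles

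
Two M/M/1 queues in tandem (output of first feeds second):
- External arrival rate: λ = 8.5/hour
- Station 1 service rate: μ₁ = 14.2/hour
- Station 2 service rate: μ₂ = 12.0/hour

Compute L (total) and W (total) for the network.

By Jackson's theorem, each station behaves as independent M/M/1.
Station 1: ρ₁ = 8.5/14.2 = 0.5986, L₁ = ρ₁/(1-ρ₁) = λ/(μ₁-λ) = 8.5/5.70 = 1.4912
Station 2: ρ₂ = 8.5/12.0 = 0.7083, L₂ = ρ₂/(1-ρ₂) = λ/(μ₂-λ) = 8.5/3.50 = 2.4286
Total: L = L₁ + L₂ = 1.4912 + 2.4286 = 3.9198
W = L/λ = 3.9198/8.5 = 0.4612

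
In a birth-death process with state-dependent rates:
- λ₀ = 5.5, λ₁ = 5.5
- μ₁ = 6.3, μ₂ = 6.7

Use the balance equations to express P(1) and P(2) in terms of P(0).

Balance equations:
State 0: λ₀P₀ = μ₁P₁ → P₁ = (λ₀/μ₁)P₀ = (5.5/6.3)P₀ = 0.8730P₀
State 1: P₂ = (λ₀λ₁)/(μ₁μ₂)P₀ = (5.5×5.5)/(6.3×6.7)P₀ = 0.7167P₀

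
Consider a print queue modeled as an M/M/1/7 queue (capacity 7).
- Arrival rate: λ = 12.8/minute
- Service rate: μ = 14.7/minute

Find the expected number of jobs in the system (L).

ρ = λ/μ = 12.8/14.7 = 0.870748
P₀ = (1-ρ)/(1-ρ^(K+1)) = (1-0.870748)/(1-0.870748^8) = 0.1293/0.6695 = 0.1931
P_K = P₀×ρ^K = 0.19305 × 0.870748^7 = 0.19305 × 0.37953 = 0.07327
L = ρ[1 - (K+1)ρ^K + Kρ^(K+1)] / [(1-ρ)(1-ρ^(K+1))]
L = 0.870748 × (1 - 8×0.379531 + 7×0.330476) / ((1 - 0.870748) × (1 - 0.330476)) = 2.7880 jobs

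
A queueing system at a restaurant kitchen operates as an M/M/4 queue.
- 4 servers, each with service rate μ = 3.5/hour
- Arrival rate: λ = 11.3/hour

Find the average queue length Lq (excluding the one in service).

Traffic intensity: ρ = λ/(cμ) = 11.3/(4×3.5) = 0.8071
Since ρ = 0.8071 < 1, system is stable.
Offered load a = λ/μ = cρ = 11.3/3.5 = 3.2286
P₀ = [ Σₙ₌₀^3 aⁿ/n! + a^4/(4!(1-ρ)) ]⁻¹
Σ = a^0/0! + a^1/1! + a^2/2! + a^3/3! = 1.0000 + 3.2286 + 5.2118 + 5.6089 = 15.0493
a^4/(4!(1-ρ)) = 108.6530/(24 × 0.192857) = 23.4744
P₀ = 1/(15.0493 + 23.4744) = 0.02596
Lq = P₀·a^4·ρ / (4!(1-ρ)²) = 0.025958 × 108.6530 × 0.80714 / (24 × 0.037194) = 2.5502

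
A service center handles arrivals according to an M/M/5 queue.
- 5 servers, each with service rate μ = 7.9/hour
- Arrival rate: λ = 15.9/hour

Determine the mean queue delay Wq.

Traffic intensity: ρ = λ/(cμ) = 15.9/(5×7.9) = 0.4025
Since ρ = 0.4025 < 1, system is stable.
Offered load a = λ/μ = cρ = 15.9/7.9 = 2.0127
P₀ = [ Σₙ₌₀^4 aⁿ/n! + a^5/(5!(1-ρ)) ]⁻¹
Σ = a^0/0! + a^1/1! + a^2/2! + a^3/3! + a^4/4! = 1.0000 + 2.0127 + 2.0254 + 1.3588 + 0.6837 = 7.0806
a^5/(5!(1-ρ)) = 33.0256/(120 × 0.5975) = 0.4606
P₀ = 1/(7.0806 + 0.4606) = 0.1326
Lq = P₀·a^5·ρ / (5!(1-ρ)²) = 0.13260 × 33.0256 × 0.40253 / (120 × 0.35697) = 0.04115
Wq = Lq/λ = 0.04115/15.9 = 0.002588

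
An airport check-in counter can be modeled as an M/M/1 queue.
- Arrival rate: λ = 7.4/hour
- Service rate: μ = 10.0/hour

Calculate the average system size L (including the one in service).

ρ = λ/μ = 7.4/10.0 = 0.7400
For M/M/1: L = λ/(μ-λ)
L = 7.4/(10.0-7.4) = 7.4/2.60
L = 2.8462 passengers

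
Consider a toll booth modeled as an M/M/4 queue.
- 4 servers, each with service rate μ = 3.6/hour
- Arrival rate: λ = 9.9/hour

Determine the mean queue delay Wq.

Traffic intensity: ρ = λ/(cμ) = 9.9/(4×3.6) = 0.6875
Since ρ = 0.6875 < 1, system is stable.
Offered load a = λ/μ = cρ = 9.9/3.6 = 2.7500
P₀ = [ Σₙ₌₀^3 aⁿ/n! + a^4/(4!(1-ρ)) ]⁻¹
Σ = a^0/0! + a^1/1! + a^2/2! + a^3/3! = 1.00000 + 2.75000 + 3.78125 + 3.46615 = 10.9974
a^4/(4!(1-ρ)) = 57.1914/(24 × 0.3125) = 7.6255
P₀ = 1/(10.9974 + 7.6255) = 0.05370
Lq = P₀·a^4·ρ / (4!(1-ρ)²) = 0.05370 × 57.1914 × 0.6875 / (24 × 0.09766) = 0.9008
Wq = Lq/λ = 0.9008/9.9 = 0.09099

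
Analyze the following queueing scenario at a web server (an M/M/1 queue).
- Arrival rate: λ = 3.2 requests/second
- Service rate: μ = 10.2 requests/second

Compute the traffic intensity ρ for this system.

Server utilization: ρ = λ/μ
ρ = 3.2/10.2 = 0.3137
The server is busy 31.37% of the time.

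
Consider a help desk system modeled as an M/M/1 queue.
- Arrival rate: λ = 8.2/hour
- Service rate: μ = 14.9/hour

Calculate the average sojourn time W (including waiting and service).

First, compute utilization: ρ = λ/μ = 8.2/14.9 = 0.5503
For M/M/1: W = 1/(μ-λ)
W = 1/(14.9-8.2) = 1/6.70
W = 0.1493 hours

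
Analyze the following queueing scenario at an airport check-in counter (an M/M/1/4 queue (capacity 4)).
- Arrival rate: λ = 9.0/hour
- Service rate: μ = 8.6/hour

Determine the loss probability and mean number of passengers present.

ρ = λ/μ = 9.0/8.6 = 1.0465
P₀ = (1-ρ)/(1-ρ^(K+1)) = (1-1.0465)/(1-1.0465^5) = -0.04650/-0.2552 = 0.1822
P_K = P₀×ρ^K = 0.18224 × 1.0465^4 = 0.18224 × 1.1994 = 0.2186
Blocking probability P_4 = 0.2186 (21.86%)
L = ρ[1 - (K+1)ρ^K + Kρ^(K+1)] / [(1-ρ)(1-ρ^(K+1))]
L = 1.0465 × (1 - 5×1.1993804 + 4×1.2551515) / ((1 - 1.0465) × (1 - 1.2551515)) = 2.0908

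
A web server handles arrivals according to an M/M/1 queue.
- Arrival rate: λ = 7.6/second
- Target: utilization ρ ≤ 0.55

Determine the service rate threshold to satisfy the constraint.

ρ = λ/μ, so μ = λ/ρ
μ ≥ 7.6/0.55 = 13.8182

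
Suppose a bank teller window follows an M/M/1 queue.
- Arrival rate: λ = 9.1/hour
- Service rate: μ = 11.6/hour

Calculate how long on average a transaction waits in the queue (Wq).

First, compute utilization: ρ = λ/μ = 9.1/11.6 = 0.7845
For M/M/1: Wq = λ/(μ(μ-λ))
Wq = 9.1/(11.6 × (11.6-9.1))
Wq = 9.1/(11.6 × 2.50)
Wq = 0.3138 hours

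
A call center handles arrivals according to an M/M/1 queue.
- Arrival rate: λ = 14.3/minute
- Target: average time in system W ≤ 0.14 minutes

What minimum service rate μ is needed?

For M/M/1: W = 1/(μ-λ)
Need W ≤ 0.14, so 1/(μ-λ) ≤ 0.14
μ - λ ≥ 1/0.14 = 7.1429
μ ≥ 14.3 + 7.1429 = 21.4429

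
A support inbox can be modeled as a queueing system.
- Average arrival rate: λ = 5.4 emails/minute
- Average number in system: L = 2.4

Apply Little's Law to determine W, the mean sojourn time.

Little's Law: L = λW, so W = L/λ
W = 2.4/5.4 = 0.4444 minutes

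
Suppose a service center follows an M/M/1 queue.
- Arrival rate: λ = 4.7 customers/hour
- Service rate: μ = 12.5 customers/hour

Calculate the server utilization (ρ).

Server utilization: ρ = λ/μ
ρ = 4.7/12.5 = 0.3760
The server is busy 37.60% of the time.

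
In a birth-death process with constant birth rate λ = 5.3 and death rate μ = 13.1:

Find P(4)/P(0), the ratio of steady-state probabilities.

For constant rates: P(n)/P(0) = (λ/μ)^n
P(4)/P(0) = (5.3/13.1)^4 = 0.40458^4 = 0.02679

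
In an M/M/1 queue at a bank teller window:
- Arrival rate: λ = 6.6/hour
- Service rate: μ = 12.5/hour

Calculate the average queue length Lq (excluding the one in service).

ρ = λ/μ = 6.6/12.5 = 0.5280
For M/M/1: Lq = λ²/(μ(μ-λ))
Lq = 43.56/(12.5 × 5.90)
Lq = 0.5906 transactions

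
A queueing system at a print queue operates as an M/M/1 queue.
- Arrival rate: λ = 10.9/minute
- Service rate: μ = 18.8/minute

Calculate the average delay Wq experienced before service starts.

First, compute utilization: ρ = λ/μ = 10.9/18.8 = 0.5798
For M/M/1: Wq = λ/(μ(μ-λ))
Wq = 10.9/(18.8 × (18.8-10.9))
Wq = 10.9/(18.8 × 7.90)
Wq = 0.07339 minutes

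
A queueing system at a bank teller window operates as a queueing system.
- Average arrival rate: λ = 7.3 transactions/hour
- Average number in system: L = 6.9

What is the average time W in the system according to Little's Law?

Little's Law: L = λW, so W = L/λ
W = 6.9/7.3 = 0.9452 hours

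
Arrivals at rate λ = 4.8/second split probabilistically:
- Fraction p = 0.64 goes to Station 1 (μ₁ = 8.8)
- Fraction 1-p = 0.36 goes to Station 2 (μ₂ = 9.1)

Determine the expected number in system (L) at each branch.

Effective rates: λ₁ = 4.8×0.64 = 3.072, λ₂ = 4.8×0.36 = 1.728
Station 1: ρ₁ = 3.072/8.8 = 0.3491, L₁ = ρ₁/(1-ρ₁) = 0.3491/(1-0.3491) = 0.5363
Station 2: ρ₂ = 1.728/9.1 = 0.1899, L₂ = ρ₂/(1-ρ₂) = 0.1899/(1-0.1899) = 0.2344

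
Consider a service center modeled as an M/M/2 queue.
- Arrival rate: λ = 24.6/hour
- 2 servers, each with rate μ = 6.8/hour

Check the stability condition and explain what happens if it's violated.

Stability requires ρ = λ/(cμ) < 1
ρ = 24.6/(2 × 6.8) = 24.6/13.60 = 1.8088
Since 1.8088 ≥ 1, the system is UNSTABLE.
Need c > λ/μ = 24.6/6.8 = 3.62.
Minimum servers needed: c = 4.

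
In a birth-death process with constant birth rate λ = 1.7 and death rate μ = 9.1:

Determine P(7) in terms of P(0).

For constant rates: P(n)/P(0) = (λ/μ)^n
P(7)/P(0) = (1.7/9.1)^7 = 0.186813^7 = 0.000007941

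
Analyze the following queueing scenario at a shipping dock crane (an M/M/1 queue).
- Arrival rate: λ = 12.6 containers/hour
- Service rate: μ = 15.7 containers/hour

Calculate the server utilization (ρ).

Server utilization: ρ = λ/μ
ρ = 12.6/15.7 = 0.8025
The server is busy 80.25% of the time.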